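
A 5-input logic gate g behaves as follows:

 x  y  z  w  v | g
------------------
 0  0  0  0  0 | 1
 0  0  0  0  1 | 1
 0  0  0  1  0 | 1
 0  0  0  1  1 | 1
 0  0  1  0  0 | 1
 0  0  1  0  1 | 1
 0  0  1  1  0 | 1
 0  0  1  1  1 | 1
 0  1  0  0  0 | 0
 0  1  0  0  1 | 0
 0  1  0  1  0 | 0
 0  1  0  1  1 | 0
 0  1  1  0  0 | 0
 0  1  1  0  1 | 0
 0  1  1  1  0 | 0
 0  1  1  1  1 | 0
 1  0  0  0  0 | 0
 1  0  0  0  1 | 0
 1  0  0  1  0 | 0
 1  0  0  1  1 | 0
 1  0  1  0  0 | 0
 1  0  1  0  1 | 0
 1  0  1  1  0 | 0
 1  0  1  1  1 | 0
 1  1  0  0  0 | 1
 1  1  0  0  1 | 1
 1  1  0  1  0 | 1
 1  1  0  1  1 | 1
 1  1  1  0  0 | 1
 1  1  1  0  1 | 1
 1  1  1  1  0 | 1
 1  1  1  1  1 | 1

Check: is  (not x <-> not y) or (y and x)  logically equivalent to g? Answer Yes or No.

Yes

Evaluate (not x <-> not y) or (y and x) on each row and compare to g:
  x=0, y=0, z=0, w=0, v=0: formula gives 1, g = 1 ✓
  x=0, y=0, z=0, w=0, v=1: formula gives 1, g = 1 ✓
  x=0, y=0, z=0, w=1, v=0: formula gives 1, g = 1 ✓
  x=0, y=0, z=0, w=1, v=1: formula gives 1, g = 1 ✓
  … (the remaining 28 rows also agree.)
Every row agrees, so the formula is equivalent.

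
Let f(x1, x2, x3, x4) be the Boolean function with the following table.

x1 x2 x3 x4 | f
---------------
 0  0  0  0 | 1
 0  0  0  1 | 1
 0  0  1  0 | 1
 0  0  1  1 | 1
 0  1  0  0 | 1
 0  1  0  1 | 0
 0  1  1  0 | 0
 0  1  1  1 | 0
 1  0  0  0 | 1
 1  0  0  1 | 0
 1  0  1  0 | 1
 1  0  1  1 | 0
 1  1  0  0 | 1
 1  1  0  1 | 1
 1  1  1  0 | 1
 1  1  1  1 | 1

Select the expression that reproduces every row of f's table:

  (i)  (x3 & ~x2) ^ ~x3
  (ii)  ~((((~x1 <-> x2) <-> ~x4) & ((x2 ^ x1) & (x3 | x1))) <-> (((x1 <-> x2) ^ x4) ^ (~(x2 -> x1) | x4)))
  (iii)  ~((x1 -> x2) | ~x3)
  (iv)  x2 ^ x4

(i) disagrees with f on (0,1,0,1) (formula → 1, table → 0); rule it out.
(iii) disagrees with f on (0,0,0,0) (formula → 0, table → 1); rule it out.
(iv) disagrees with f on (0,0,0,0) (formula → 0, table → 1); rule it out.
That leaves (ii). Evaluating it on every row reproduces the table of f exactly.

ii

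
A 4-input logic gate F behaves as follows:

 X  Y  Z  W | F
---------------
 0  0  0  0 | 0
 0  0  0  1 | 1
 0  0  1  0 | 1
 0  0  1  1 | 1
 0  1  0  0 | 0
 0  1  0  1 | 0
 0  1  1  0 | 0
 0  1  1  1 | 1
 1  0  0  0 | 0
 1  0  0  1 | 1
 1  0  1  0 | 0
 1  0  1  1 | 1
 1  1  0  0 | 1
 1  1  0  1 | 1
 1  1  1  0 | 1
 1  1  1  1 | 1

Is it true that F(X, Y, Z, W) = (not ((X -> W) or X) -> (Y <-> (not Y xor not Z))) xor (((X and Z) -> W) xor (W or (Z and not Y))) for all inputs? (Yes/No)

Test each input against both F and the formula:
  X=0, Y=0, Z=0, W=0: formula gives 0, F = 0 ✓
  X=0, Y=0, Z=0, W=1: formula gives 1, F = 1 ✓
  X=0, Y=0, Z=1, W=0: formula gives 1, F = 1 ✓
  X=0, Y=0, Z=1, W=1: formula gives 1, F = 1 ✓
  …
  X=0, Y=1, Z=0, W=1: formula gives 1, but F = 0 ✗
Row (0,1,0,1) is a counterexample, so the formula is not equivalent to F.

No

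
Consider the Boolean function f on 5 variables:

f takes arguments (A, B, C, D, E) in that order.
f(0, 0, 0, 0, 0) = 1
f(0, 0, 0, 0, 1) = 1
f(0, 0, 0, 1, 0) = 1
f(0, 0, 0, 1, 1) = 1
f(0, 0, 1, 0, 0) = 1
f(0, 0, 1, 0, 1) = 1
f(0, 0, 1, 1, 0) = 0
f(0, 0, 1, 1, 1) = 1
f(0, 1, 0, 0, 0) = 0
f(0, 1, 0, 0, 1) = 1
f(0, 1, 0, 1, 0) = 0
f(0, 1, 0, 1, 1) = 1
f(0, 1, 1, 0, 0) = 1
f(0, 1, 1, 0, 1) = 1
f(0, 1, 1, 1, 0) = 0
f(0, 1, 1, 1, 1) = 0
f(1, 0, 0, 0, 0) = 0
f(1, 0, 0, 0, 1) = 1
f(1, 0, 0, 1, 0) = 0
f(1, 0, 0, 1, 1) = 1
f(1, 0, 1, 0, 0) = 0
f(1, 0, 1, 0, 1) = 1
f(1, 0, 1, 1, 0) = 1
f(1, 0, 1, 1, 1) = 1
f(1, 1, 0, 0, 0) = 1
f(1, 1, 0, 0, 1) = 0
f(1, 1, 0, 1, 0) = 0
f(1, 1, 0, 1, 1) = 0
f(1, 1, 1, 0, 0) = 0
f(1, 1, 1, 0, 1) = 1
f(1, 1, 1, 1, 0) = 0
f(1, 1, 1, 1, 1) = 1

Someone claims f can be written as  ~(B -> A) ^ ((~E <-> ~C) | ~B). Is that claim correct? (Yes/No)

Check the formula against f row by row:
  A=0, B=0, C=0, D=0, E=0: formula gives 1, f = 1 ✓
  A=0, B=0, C=0, D=0, E=1: formula gives 1, f = 1 ✓
  A=0, B=0, C=0, D=1, E=0: formula gives 1, f = 1 ✓
  A=0, B=0, C=0, D=1, E=1: formula gives 1, f = 1 ✓
  …
  A=0, B=0, C=1, D=1, E=0: formula gives 1, but f = 0 ✗
Row (0,0,1,1,0) is a counterexample, so the formula is not equivalent to f.

No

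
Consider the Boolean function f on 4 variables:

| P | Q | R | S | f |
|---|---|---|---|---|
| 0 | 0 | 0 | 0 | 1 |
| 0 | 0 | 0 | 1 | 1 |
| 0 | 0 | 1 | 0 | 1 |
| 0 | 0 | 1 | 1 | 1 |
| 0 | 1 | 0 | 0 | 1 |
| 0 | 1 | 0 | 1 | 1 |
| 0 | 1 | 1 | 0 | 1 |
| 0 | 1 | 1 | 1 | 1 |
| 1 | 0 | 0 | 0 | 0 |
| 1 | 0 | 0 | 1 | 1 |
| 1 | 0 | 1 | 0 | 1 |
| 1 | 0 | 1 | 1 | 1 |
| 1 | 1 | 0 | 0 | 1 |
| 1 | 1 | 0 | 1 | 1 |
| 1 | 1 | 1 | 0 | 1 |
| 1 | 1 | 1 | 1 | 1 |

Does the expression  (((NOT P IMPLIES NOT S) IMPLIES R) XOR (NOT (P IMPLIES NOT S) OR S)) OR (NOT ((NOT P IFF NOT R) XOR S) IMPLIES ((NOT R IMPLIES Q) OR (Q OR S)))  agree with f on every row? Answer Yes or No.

Evaluate (((NOT P IMPLIES NOT S) IMPLIES R) XOR (NOT (P IMPLIES NOT S) OR S)) OR (NOT ((NOT P IFF NOT R) XOR S) IMPLIES ((NOT R IMPLIES Q) OR (Q OR S))) on each row and compare to f:
  P=0, Q=0, R=0, S=0: formula gives 1, f = 1 ✓
  P=0, Q=0, R=0, S=1: formula gives 1, f = 1 ✓
  P=0, Q=0, R=1, S=0: formula gives 1, f = 1 ✓
  P=0, Q=0, R=1, S=1: formula gives 1, f = 1 ✓
  … (the remaining 12 rows also agree.)
All 16 rows match — the expression computes f exactly.

Yes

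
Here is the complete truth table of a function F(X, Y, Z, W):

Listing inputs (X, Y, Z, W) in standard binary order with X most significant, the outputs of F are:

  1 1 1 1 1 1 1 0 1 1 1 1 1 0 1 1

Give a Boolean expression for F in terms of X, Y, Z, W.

F is 0 on only 2 rows — (0,1,1,1), (1,1,0,1). Writing each as a minterm (¬X·Y·Z·W, X·Y·¬Z·W) and OR-ing them characterizes exactly where F=0, so F is the negation of that disjunction.

F(X, Y, Z, W) = ~((((~X & Y) & Z) & W) | (((X & Y) & ~Z) & W))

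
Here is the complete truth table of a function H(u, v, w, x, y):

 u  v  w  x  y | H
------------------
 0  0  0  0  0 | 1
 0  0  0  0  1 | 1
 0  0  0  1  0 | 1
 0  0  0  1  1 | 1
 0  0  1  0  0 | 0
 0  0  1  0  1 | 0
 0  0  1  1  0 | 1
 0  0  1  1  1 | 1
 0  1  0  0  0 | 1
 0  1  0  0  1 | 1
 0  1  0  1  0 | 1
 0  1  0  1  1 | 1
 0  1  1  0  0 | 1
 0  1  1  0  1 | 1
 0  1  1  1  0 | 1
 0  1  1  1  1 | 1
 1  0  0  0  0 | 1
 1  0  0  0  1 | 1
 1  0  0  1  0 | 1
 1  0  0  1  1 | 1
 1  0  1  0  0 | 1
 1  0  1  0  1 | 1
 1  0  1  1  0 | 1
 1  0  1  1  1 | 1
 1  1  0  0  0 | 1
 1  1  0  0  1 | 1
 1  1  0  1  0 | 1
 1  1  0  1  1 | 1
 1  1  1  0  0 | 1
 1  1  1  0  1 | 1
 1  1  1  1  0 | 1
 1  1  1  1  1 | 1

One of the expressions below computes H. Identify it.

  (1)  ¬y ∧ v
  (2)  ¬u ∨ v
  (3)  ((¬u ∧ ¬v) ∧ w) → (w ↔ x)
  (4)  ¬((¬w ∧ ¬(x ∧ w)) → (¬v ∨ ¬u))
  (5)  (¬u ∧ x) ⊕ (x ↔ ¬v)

(1): at (0,0,0,0,0) it gives 0, but H = 1 — eliminated.
(2): at (0,0,1,0,0) it gives 1, but H = 0 — eliminated.
(4): at (0,0,0,0,0) it gives 0, but H = 1 — eliminated.
(5): at (0,0,0,0,0) it gives 0, but H = 1 — eliminated.
(3) is the remaining candidate, and it agrees with H on all 32 inputs.

3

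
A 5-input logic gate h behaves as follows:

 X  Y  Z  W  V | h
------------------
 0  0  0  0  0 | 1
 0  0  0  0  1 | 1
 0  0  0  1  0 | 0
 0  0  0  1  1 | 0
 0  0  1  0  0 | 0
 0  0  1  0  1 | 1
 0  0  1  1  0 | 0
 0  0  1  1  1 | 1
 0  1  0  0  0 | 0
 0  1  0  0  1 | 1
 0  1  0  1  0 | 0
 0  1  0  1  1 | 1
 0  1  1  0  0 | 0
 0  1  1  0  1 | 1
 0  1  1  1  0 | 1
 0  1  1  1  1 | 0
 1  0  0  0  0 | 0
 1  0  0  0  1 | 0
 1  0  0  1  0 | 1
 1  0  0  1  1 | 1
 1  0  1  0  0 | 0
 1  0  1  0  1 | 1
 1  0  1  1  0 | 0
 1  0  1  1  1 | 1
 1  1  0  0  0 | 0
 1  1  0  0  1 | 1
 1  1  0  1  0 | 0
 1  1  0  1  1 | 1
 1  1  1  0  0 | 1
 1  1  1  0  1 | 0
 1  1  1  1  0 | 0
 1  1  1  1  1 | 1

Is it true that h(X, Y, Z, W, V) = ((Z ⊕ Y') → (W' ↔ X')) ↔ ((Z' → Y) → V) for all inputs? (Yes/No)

Evaluate ((Z ⊕ Y') → (W' ↔ X')) ↔ ((Z' → Y) → V) on each row and compare to h:
  X=0, Y=0, Z=0, W=0, V=0: formula gives 1, h = 1 ✓
  X=0, Y=0, Z=0, W=0, V=1: formula gives 1, h = 1 ✓
  X=0, Y=0, Z=0, W=1, V=0: formula gives 0, h = 0 ✓
  X=0, Y=0, Z=0, W=1, V=1: formula gives 0, h = 0 ✓
  … (the remaining 28 rows also agree.)
Every row agrees, so the formula is equivalent.

Yes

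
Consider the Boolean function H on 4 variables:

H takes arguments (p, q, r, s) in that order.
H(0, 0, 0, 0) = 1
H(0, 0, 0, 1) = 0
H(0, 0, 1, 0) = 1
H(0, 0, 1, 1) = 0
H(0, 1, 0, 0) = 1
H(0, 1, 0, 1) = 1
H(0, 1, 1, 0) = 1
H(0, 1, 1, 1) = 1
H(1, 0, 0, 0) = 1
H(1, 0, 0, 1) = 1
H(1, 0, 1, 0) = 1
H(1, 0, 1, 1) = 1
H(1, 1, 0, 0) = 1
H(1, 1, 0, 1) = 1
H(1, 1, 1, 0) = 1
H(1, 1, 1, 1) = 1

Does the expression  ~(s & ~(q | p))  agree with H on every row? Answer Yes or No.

Check the formula against H row by row:
  p=0, q=0, r=0, s=0: formula gives 1, H = 1 ✓
  p=0, q=0, r=0, s=1: formula gives 0, H = 0 ✓
  p=0, q=0, r=1, s=0: formula gives 1, H = 1 ✓
  p=0, q=0, r=1, s=1: formula gives 0, H = 0 ✓
  … (the remaining 12 rows also agree.)
No disagreement on any input; they are logically equivalent.

Yes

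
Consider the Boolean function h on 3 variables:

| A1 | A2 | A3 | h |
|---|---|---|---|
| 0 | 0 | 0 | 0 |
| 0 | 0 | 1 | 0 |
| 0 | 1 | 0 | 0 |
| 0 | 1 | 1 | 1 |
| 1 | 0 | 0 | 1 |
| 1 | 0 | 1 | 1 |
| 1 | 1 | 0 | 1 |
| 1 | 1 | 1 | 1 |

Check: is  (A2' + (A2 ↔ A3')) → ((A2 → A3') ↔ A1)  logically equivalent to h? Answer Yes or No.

Yes

Test each input against both h and the formula:
  A1=0, A2=0, A3=0: formula gives 0, h = 0 ✓
  A1=0, A2=0, A3=1: formula gives 0, h = 0 ✓
  A1=0, A2=1, A3=0: formula gives 0, h = 0 ✓
  A1=0, A2=1, A3=1: formula gives 1, h = 1 ✓
  A1=1, A2=0, A3=0: formula gives 1, h = 1 ✓
  …and likewise for the remaining 3 rows.
Every row agrees, so the formula is equivalent.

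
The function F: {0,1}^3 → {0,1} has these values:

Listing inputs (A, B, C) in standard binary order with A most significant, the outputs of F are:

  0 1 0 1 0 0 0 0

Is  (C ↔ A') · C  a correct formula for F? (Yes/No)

Yes

Evaluate (C ↔ A') · C on each row and compare to F:
  A=0, B=0, C=0: formula gives 0, F = 0 ✓
  A=0, B=0, C=1: formula gives 1, F = 1 ✓
  A=0, B=1, C=0: formula gives 0, F = 0 ✓
  A=0, B=1, C=1: formula gives 1, F = 1 ✓
  A=1, B=0, C=0: formula gives 0, F = 0 ✓
  … (the remaining 3 rows also agree.)
Every row agrees, so the formula is equivalent.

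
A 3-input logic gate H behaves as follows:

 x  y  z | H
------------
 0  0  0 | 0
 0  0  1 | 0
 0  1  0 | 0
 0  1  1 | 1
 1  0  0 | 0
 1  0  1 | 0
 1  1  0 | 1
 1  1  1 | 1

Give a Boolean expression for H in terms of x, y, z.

H(x, y, z) = (((not x and y) and z) or ((x and y) and not z)) or ((x and y) and z)

Collect the rows where H=1 — (0,1,1), (1,1,0), (1,1,1) — and write one minterm per row: ¬x·y·z, x·y·¬z, x·y·z. Their union (logical OR) reproduces the table exactly.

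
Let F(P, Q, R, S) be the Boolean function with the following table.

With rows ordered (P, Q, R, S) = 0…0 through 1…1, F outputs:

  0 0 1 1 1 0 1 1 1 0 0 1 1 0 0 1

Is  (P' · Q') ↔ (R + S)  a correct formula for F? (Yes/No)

Evaluate (P' · Q') ↔ (R + S) on each row and compare to F:
  P=0, Q=0, R=0, S=0: formula gives 0, F = 0 ✓
  P=0, Q=0, R=0, S=1: formula gives 1, but F = 0 ✗
Row (0,0,0,1) is a counterexample, so the formula is not equivalent to F.

No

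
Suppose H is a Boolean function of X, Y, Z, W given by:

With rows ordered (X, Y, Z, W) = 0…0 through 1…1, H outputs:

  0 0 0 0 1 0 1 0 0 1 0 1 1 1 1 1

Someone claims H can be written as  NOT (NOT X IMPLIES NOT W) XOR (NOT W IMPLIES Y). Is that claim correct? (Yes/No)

Evaluate NOT (NOT X IMPLIES NOT W) XOR (NOT W IMPLIES Y) on each row and compare to H:
  X=0, Y=0, Z=0, W=0: formula gives 0, H = 0 ✓
  X=0, Y=0, Z=0, W=1: formula gives 0, H = 0 ✓
  X=0, Y=0, Z=1, W=0: formula gives 0, H = 0 ✓
  X=0, Y=0, Z=1, W=1: formula gives 0, H = 0 ✓
  …and likewise for the remaining 12 rows.
Every row agrees, so the formula is equivalent.

Yes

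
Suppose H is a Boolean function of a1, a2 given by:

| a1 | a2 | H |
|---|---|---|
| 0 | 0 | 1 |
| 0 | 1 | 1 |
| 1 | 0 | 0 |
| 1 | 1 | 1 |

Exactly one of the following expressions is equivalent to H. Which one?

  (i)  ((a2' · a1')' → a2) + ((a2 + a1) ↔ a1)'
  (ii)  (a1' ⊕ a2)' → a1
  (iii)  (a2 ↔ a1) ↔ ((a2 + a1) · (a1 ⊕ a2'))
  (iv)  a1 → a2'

i

(ii) fails at (0,1): the formula yields 0, H is 1.
(iii) fails at (0,0): the formula yields 0, H is 1.
(iv) fails at (1,0): the formula yields 1, H is 0.
Only (i) survives; checking it on all 4 rows confirms it matches H.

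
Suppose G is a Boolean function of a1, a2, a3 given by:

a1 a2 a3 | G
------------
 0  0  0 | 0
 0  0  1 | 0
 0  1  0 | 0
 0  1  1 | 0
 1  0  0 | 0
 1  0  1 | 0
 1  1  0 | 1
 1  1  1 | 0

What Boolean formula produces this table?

G is 1 on exactly one input, (1,1,0), whose minterm is a1·a2·¬a3. So G is just that conjunction.

G(a1, a2, a3) = (a1 ∧ a2) ∧ ¬a3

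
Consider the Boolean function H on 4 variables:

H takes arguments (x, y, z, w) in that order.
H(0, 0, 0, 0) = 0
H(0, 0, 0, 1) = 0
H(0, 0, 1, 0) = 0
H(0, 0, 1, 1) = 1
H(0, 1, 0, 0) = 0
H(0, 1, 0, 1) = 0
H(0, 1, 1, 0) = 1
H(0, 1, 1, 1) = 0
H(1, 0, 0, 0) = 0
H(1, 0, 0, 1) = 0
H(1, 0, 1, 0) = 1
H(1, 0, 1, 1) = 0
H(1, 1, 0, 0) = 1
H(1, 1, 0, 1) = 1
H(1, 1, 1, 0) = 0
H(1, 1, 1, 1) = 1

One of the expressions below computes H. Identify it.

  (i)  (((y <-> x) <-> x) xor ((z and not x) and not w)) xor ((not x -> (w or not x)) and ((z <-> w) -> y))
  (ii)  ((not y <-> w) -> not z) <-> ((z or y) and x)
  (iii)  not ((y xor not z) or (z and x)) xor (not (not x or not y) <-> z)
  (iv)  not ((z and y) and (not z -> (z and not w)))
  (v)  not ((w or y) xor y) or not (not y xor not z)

(i): at (0,0,0,1) it gives 1, but H = 0 — eliminated.
(iii): at (0,0,0,0) it gives 1, but H = 0 — eliminated.
(iv): at (0,0,0,0) it gives 1, but H = 0 — eliminated.
(v): at (0,0,0,0) it gives 1, but H = 0 — eliminated.
(ii) is the remaining candidate, and it agrees with H on all 16 inputs.

ii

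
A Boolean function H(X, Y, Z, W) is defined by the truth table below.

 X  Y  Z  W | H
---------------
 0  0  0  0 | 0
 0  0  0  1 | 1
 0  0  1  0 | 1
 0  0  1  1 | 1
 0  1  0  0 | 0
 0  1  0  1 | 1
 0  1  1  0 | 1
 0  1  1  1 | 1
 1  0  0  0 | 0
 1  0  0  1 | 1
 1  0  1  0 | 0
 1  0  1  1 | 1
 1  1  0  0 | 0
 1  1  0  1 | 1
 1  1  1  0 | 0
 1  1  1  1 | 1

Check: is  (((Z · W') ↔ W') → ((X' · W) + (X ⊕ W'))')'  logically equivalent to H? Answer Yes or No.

Check the formula against H row by row:
  X=0, Y=0, Z=0, W=0: formula gives 0, H = 0 ✓
  X=0, Y=0, Z=0, W=1: formula gives 1, H = 1 ✓
  X=0, Y=0, Z=1, W=0: formula gives 1, H = 1 ✓
  X=0, Y=0, Z=1, W=1: formula gives 1, H = 1 ✓
  …and likewise for the remaining 12 rows.
Every row agrees, so the formula is equivalent.

Yes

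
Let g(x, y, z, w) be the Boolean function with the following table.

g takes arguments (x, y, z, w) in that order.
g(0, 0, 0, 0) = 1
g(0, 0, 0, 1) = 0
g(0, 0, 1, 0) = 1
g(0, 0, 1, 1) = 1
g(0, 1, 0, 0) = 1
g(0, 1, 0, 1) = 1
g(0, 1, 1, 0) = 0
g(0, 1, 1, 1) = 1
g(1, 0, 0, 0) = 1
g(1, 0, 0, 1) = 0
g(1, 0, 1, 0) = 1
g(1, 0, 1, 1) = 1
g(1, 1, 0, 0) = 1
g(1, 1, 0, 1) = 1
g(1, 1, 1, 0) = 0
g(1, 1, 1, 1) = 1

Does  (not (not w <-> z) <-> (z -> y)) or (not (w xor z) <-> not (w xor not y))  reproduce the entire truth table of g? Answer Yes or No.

Evaluate (not (not w <-> z) <-> (z -> y)) or (not (w xor z) <-> not (w xor not y)) on each row and compare to g:
  x=0, y=0, z=0, w=0: formula gives 1, g = 1 ✓
  x=0, y=0, z=0, w=1: formula gives 0, g = 0 ✓
  x=0, y=0, z=1, w=0: formula gives 1, g = 1 ✓
  x=0, y=0, z=1, w=1: formula gives 1, g = 1 ✓
  …and likewise for the remaining 12 rows.
All 16 rows match — the expression computes g exactly.

Yes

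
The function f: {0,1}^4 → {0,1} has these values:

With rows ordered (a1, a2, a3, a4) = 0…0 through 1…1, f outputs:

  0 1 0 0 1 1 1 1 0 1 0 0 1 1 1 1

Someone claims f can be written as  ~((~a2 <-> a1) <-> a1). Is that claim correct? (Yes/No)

Check the formula against f row by row:
  a1=0, a2=0, a3=0, a4=0: formula gives 0, f = 0 ✓
  a1=0, a2=0, a3=0, a4=1: formula gives 0, but f = 1 ✗
Row (0,0,0,1) is a counterexample, so the formula is not equivalent to f.

No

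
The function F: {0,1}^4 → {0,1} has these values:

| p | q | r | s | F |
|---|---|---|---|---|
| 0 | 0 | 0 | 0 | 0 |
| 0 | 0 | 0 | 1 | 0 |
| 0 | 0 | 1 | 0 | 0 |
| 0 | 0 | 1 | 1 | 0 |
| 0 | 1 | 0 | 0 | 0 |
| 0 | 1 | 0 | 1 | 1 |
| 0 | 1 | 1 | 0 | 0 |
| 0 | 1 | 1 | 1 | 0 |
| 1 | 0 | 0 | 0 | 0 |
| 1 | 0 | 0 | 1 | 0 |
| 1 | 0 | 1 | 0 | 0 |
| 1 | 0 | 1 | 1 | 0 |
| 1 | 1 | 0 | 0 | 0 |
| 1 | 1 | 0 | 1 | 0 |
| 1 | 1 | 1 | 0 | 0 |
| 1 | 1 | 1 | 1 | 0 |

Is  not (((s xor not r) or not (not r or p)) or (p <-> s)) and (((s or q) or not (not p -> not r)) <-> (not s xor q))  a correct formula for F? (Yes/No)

Evaluate not (((s xor not r) or not (not r or p)) or (p <-> s)) and (((s or q) or not (not p -> not r)) <-> (not s xor q)) on each row and compare to F:
  p=0, q=0, r=0, s=0: formula gives 0, F = 0 ✓
  p=0, q=0, r=0, s=1: formula gives 0, F = 0 ✓
  p=0, q=0, r=1, s=0: formula gives 0, F = 0 ✓
  p=0, q=0, r=1, s=1: formula gives 0, F = 0 ✓
  …and likewise for the remaining 12 rows.
All 16 rows match — the expression computes F exactly.

Yes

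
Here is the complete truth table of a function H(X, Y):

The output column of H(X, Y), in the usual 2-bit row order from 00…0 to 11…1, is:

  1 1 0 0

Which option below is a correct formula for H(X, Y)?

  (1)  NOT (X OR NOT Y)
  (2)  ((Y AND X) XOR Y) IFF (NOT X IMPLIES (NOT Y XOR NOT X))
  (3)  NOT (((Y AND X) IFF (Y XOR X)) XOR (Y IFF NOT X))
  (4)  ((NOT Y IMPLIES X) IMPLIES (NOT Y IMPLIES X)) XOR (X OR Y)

2

(1) fails at (0,0): the formula yields 0, H is 1.
(3) fails at (0,0): the formula yields 0, H is 1.
(4) fails at (0,1): the formula yields 0, H is 1.
(2) is the remaining candidate, and it agrees with H on all 4 inputs.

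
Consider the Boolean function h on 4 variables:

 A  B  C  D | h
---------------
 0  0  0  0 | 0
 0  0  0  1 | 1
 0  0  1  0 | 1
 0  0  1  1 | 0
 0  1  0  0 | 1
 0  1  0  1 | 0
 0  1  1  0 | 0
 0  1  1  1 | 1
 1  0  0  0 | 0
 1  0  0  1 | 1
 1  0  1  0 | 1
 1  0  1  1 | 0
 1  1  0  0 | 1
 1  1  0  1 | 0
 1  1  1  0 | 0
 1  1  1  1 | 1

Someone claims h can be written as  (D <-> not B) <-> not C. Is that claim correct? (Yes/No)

Evaluate (D <-> not B) <-> not C on each row and compare to h:
  A=0, B=0, C=0, D=0: formula gives 0, h = 0 ✓
  A=0, B=0, C=0, D=1: formula gives 1, h = 1 ✓
  A=0, B=0, C=1, D=0: formula gives 1, h = 1 ✓
  A=0, B=0, C=1, D=1: formula gives 0, h = 0 ✓
  … (the remaining 12 rows also agree.)
Every row agrees, so the formula is equivalent.

Yes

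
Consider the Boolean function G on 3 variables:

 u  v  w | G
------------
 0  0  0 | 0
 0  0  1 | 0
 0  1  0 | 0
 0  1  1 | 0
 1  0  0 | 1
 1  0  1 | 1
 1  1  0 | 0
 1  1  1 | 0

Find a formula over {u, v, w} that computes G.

The 1-rows are (1,0,0), (1,0,1). Each contributes one minterm — u·¬v·¬w; u·¬v·w — and their disjunction is a sum-of-products form of G.

G(u, v, w) = ((u & ~v) & ~w) | ((u & ~v) & w)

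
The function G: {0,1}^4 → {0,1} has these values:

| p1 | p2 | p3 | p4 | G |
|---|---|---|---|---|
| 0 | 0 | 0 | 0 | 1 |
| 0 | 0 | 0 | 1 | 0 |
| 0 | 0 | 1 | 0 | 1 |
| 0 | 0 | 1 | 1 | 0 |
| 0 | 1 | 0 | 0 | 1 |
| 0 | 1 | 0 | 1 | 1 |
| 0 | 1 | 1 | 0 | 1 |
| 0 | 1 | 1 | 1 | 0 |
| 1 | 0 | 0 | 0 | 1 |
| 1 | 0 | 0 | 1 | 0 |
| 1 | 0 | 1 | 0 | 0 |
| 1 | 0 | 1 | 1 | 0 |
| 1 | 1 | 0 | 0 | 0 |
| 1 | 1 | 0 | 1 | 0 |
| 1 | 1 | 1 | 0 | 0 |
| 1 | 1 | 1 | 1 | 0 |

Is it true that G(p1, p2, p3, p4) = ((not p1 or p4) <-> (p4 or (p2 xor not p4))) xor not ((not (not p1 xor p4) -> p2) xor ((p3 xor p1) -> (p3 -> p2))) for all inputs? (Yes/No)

No

Test each input against both G and the formula:
  p1=0, p2=0, p3=0, p4=0: formula gives 0, but G = 1 ✗
Row (0,0,0,0) is a counterexample, so the formula is not equivalent to G.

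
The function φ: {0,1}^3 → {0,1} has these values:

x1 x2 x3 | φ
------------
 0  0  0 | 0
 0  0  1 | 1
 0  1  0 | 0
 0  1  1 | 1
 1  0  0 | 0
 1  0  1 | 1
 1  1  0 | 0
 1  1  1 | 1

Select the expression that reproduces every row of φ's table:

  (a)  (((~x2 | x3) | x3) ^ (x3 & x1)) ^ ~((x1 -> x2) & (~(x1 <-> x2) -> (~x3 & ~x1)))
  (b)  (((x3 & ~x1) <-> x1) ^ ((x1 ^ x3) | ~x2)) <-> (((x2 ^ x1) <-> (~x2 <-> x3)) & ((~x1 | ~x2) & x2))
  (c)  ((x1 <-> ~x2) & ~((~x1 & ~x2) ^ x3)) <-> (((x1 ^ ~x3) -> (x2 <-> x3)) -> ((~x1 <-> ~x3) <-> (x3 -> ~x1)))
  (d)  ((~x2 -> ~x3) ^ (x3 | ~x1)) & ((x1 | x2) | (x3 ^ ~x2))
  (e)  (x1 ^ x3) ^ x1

e

(a) disagrees with φ on (0,0,0) (formula → 1, table → 0); rule it out.
(b) disagrees with φ on (0,0,0) (formula → 1, table → 0); rule it out.
(c) disagrees with φ on (0,1,0) (formula → 1, table → 0); rule it out.
(d) disagrees with φ on (0,0,1) (formula → 0, table → 1); rule it out.
That leaves (e). Evaluating it on every row reproduces the table of φ exactly.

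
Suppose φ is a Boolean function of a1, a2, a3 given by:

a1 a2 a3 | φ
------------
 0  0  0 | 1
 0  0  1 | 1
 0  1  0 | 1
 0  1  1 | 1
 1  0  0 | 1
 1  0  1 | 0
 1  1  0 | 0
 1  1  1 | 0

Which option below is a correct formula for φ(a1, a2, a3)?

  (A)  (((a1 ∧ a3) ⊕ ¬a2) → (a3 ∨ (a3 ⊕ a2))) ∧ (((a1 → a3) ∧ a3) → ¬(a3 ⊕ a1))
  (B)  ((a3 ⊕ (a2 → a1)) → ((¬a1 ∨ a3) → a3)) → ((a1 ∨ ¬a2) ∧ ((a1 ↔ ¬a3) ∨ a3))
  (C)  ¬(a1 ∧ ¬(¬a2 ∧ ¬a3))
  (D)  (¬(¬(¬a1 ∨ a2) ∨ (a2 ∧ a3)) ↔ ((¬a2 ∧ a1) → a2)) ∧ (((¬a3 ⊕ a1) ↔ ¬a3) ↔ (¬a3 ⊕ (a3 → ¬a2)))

C

(A) fails at (0,0,0): the formula yields 0, φ is 1.
(B) fails at (0,1,0): the formula yields 0, φ is 1.
(D) fails at (0,0,0): the formula yields 0, φ is 1.
(C) is the remaining candidate, and it agrees with φ on all 8 inputs.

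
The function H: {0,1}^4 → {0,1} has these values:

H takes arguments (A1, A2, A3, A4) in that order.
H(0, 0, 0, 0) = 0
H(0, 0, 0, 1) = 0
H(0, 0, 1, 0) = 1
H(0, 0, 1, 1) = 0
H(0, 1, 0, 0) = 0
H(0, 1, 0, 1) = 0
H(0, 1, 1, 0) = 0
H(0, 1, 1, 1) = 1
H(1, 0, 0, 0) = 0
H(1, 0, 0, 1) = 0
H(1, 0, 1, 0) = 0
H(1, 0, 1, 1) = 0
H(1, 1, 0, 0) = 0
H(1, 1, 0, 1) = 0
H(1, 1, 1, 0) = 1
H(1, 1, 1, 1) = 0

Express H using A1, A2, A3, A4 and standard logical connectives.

Collect the rows where H=1 — (0,0,1,0), (0,1,1,1), (1,1,1,0) — and write one minterm per row: ¬A1·¬A2·A3·¬A4, ¬A1·A2·A3·A4, A1·A2·A3·¬A4. Their union (logical OR) reproduces the table exactly.

H(A1, A2, A3, A4) = ((((¬A1 ∧ ¬A2) ∧ A3) ∧ ¬A4) ∨ (((¬A1 ∧ A2) ∧ A3) ∧ A4)) ∨ (((A1 ∧ A2) ∧ A3) ∧ ¬A4)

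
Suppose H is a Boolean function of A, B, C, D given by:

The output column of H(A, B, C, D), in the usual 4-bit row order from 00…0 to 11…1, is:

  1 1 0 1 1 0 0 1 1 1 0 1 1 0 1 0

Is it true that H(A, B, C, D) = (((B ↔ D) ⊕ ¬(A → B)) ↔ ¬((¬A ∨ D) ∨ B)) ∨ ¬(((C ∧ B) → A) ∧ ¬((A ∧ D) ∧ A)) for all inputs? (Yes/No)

No

Evaluate (((B ↔ D) ⊕ ¬(A → B)) ↔ ¬((¬A ∨ D) ∨ B)) ∨ ¬(((C ∧ B) → A) ∧ ¬((A ∧ D) ∧ A)) on each row and compare to H:
  A=0, B=0, C=0, D=0: formula gives 0, but H = 1 ✗
A single disagreement suffices: at (0,0,0,0) they differ, so the formula does not compute H.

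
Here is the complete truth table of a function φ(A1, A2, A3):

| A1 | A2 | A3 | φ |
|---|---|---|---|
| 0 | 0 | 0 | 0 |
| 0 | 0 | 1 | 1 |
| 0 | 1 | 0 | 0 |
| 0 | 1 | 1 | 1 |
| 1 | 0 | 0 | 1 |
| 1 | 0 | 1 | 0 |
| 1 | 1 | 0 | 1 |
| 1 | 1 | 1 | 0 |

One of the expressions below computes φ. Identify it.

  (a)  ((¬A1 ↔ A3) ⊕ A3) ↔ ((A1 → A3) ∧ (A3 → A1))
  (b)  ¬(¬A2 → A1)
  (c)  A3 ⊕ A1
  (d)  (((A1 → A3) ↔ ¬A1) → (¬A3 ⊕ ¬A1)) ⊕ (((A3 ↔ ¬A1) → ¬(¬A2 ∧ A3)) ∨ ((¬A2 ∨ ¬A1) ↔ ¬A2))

c

(a) fails at (1,0,0): the formula yields 0, φ is 1.
(b) fails at (0,0,0): the formula yields 1, φ is 0.
(d) fails at (0,0,0): the formula yields 1, φ is 0.
(c) is the remaining candidate, and it agrees with φ on all 8 inputs.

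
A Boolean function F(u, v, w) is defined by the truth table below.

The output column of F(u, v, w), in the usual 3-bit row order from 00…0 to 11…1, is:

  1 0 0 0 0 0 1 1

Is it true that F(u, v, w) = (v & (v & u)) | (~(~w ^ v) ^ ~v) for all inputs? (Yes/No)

Evaluate (v & (v & u)) | (~(~w ^ v) ^ ~v) on each row and compare to F:
  u=0, v=0, w=0: formula gives 1, F = 1 ✓
  u=0, v=0, w=1: formula gives 0, F = 0 ✓
  u=0, v=1, w=0: formula gives 1, but F = 0 ✗
Since they disagree at (0,1,0), the expression is not a correct formula for F.

No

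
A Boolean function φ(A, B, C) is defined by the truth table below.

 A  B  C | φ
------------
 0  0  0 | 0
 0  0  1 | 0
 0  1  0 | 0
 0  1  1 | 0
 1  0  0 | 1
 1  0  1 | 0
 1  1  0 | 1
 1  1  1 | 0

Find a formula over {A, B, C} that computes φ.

φ(A, B, C) = ((A AND NOT B) AND NOT C) OR ((A AND B) AND NOT C)

The 1-rows are (1,0,0), (1,1,0). Each contributes one minterm — A·¬B·¬C; A·B·¬C — and their disjunction is a sum-of-products form of φ.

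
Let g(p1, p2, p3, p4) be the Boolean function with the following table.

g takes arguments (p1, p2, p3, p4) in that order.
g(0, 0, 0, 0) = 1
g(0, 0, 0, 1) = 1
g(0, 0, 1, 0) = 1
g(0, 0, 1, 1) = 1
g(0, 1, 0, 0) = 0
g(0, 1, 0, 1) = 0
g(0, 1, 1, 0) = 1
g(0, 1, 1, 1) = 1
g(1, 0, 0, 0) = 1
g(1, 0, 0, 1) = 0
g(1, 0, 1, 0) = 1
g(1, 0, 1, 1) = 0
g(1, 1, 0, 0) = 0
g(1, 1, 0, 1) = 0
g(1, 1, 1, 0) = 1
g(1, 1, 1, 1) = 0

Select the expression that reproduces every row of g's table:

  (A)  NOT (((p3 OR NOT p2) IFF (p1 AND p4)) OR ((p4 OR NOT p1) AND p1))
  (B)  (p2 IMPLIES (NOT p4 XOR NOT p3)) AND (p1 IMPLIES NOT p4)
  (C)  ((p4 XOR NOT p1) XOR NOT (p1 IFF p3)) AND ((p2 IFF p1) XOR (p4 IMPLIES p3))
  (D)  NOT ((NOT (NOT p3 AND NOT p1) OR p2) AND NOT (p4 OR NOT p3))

(B): at (0,1,0,1) it gives 1, but g = 0 — eliminated.
(C): at (0,0,0,0) it gives 0, but g = 1 — eliminated.
(D): at (0,0,1,0) it gives 0, but g = 1 — eliminated.
Only (A) survives; checking it on all 16 rows confirms it matches g.

A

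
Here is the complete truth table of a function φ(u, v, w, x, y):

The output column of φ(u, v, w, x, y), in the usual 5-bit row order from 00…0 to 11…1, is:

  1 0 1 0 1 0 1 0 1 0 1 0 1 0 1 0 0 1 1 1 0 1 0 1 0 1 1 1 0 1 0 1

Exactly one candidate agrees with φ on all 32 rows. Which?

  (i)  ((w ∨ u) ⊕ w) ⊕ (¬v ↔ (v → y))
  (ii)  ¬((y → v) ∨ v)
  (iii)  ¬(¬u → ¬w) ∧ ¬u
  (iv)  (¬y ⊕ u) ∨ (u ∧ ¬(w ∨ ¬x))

(i) fails at (0,0,0,0,1): the formula yields 1, φ is 0.
(ii) fails at (0,0,0,0,0): the formula yields 0, φ is 1.
(iii) fails at (0,0,0,0,0): the formula yields 0, φ is 1.
Only (iv) survives; checking it on all 32 rows confirms it matches φ.

iv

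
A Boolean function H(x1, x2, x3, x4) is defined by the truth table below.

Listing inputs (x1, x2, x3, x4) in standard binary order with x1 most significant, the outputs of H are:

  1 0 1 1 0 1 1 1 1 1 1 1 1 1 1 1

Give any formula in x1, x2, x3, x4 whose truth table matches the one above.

H is 0 on only 2 rows — (0,0,0,1), (0,1,0,0). Writing each as a minterm (¬x1·¬x2·¬x3·x4, ¬x1·x2·¬x3·¬x4) and OR-ing them characterizes exactly where H=0, so H is the negation of that disjunction.

H(x1, x2, x3, x4) = ¬((((¬x1 ∧ ¬x2) ∧ ¬x3) ∧ x4) ∨ (((¬x1 ∧ x2) ∧ ¬x3) ∧ ¬x4))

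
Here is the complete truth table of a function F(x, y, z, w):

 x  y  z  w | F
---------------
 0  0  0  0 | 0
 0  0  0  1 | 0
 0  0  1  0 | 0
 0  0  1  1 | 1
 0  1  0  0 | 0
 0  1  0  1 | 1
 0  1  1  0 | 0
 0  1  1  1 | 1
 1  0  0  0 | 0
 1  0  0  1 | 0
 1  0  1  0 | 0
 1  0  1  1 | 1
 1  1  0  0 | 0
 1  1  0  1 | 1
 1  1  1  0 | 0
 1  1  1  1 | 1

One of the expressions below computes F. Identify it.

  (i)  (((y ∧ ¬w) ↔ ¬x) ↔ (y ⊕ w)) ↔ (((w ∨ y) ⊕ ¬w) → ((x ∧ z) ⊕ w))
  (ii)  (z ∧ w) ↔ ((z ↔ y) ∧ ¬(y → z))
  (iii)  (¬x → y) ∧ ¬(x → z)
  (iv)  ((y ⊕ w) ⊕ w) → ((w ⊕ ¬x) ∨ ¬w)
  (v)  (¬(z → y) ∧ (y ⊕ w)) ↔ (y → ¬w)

v

(i) fails at (0,0,1,1): the formula yields 0, F is 1.
(ii) fails at (0,0,0,0): the formula yields 1, F is 0.
(iii) fails at (0,0,1,1): the formula yields 0, F is 1.
(iv) fails at (0,0,0,0): the formula yields 1, F is 0.
That leaves (v). Evaluating it on every row reproduces the table of F exactly.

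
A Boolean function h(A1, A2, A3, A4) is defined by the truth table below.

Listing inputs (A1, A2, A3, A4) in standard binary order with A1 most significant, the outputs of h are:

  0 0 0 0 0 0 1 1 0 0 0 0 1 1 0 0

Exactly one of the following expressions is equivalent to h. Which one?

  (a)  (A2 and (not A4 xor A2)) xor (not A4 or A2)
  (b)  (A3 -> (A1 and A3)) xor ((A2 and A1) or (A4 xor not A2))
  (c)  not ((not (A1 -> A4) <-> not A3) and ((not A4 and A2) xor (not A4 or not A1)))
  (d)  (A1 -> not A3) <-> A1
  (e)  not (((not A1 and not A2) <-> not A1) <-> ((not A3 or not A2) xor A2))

e

(a): at (0,0,0,0) it gives 1, but h = 0 — eliminated.
(b): at (0,0,0,1) it gives 1, but h = 0 — eliminated.
(c): at (0,0,0,0) it gives 1, but h = 0 — eliminated.
(d): at (0,1,1,0) it gives 0, but h = 1 — eliminated.
(e) is the remaining candidate, and it agrees with h on all 16 inputs.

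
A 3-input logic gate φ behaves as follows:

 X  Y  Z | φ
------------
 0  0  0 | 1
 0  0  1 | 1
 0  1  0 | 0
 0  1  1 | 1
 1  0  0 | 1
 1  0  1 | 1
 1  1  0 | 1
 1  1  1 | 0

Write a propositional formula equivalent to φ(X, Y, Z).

φ is 0 on only 2 rows — (0,1,0), (1,1,1). Writing each as a minterm (¬X·Y·¬Z, X·Y·Z) and OR-ing them characterizes exactly where φ=0, so φ is the negation of that disjunction.

φ(X, Y, Z) = not (((not X and Y) and not Z) or ((X and Y) and Z))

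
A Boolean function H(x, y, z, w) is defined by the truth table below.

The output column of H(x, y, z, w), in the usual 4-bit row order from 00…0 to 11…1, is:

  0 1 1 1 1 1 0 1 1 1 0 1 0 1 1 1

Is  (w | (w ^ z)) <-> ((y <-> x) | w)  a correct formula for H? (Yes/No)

Check the formula against H row by row:
  x=0, y=0, z=0, w=0: formula gives 0, H = 0 ✓
  x=0, y=0, z=0, w=1: formula gives 1, H = 1 ✓
  x=0, y=0, z=1, w=0: formula gives 1, H = 1 ✓
  x=0, y=0, z=1, w=1: formula gives 1, H = 1 ✓
  … (the remaining 12 rows also agree.)
No disagreement on any input; they are logically equivalent.

Yes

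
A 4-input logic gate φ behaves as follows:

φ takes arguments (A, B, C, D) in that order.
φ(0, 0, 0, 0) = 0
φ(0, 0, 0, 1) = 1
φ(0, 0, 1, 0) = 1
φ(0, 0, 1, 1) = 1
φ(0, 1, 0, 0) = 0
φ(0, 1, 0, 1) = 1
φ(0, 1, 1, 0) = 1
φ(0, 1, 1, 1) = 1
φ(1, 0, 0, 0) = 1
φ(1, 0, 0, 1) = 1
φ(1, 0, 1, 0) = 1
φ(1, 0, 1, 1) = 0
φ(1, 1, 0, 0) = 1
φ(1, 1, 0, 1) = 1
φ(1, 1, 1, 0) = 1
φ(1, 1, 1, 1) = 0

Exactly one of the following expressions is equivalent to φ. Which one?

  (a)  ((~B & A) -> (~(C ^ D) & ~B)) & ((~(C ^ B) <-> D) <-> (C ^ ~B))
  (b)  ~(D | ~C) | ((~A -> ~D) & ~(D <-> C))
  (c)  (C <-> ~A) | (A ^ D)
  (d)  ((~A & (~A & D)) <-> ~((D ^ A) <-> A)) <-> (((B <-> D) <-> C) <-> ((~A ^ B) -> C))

c

(a): at (0,0,1,0) it gives 0, but φ = 1 — eliminated.
(b): at (0,0,0,1) it gives 0, but φ = 1 — eliminated.
(d): at (0,0,0,0) it gives 1, but φ = 0 — eliminated.
That leaves (c). Evaluating it on every row reproduces the table of φ exactly.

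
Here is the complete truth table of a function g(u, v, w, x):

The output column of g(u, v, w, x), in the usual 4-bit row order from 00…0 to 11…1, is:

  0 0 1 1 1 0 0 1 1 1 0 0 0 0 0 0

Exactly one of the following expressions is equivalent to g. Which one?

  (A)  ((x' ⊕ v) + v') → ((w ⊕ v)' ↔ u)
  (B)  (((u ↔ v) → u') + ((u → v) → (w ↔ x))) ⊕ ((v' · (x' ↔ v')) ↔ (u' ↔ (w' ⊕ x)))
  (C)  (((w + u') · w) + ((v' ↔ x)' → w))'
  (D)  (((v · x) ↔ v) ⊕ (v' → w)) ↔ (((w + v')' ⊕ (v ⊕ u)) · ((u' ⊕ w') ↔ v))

B

(A): at (0,1,0,1) it gives 1, but g = 0 — eliminated.
(C): at (0,0,0,0) it gives 1, but g = 0 — eliminated.
(D): at (0,1,0,0) it gives 0, but g = 1 — eliminated.
That leaves (B). Evaluating it on every row reproduces the table of g exactly.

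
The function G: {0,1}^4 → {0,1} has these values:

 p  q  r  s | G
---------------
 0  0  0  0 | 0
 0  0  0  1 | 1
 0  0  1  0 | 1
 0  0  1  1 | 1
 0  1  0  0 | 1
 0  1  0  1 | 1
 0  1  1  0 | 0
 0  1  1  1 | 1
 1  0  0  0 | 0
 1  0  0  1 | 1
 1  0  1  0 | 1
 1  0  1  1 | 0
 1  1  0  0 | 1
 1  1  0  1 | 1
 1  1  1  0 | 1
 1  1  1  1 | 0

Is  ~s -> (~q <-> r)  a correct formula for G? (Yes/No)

Evaluate ~s -> (~q <-> r) on each row and compare to G:
  p=0, q=0, r=0, s=0: formula gives 0, G = 0 ✓
  p=0, q=0, r=0, s=1: formula gives 1, G = 1 ✓
  p=0, q=0, r=1, s=0: formula gives 1, G = 1 ✓
  p=0, q=0, r=1, s=1: formula gives 1, G = 1 ✓
  …
  p=1, q=0, r=1, s=1: formula gives 1, but G = 0 ✗
A single disagreement suffices: at (1,0,1,1) they differ, so the formula does not compute G.

No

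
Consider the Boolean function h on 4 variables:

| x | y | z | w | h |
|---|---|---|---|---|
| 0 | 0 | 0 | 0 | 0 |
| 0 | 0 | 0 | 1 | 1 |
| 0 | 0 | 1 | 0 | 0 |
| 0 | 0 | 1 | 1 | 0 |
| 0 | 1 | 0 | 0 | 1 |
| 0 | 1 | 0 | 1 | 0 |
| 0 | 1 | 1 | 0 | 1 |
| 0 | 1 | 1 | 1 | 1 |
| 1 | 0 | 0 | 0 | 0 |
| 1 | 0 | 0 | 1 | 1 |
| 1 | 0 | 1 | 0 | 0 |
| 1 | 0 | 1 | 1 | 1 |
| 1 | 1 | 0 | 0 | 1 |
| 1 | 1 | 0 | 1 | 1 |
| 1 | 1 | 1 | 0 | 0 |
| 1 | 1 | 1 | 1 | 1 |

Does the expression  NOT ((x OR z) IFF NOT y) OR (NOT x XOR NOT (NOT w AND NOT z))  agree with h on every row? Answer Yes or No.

No

Test each input against both h and the formula:
  x=0, y=0, z=0, w=0: formula gives 1, but h = 0 ✗
Row (0,0,0,0) is a counterexample, so the formula is not equivalent to h.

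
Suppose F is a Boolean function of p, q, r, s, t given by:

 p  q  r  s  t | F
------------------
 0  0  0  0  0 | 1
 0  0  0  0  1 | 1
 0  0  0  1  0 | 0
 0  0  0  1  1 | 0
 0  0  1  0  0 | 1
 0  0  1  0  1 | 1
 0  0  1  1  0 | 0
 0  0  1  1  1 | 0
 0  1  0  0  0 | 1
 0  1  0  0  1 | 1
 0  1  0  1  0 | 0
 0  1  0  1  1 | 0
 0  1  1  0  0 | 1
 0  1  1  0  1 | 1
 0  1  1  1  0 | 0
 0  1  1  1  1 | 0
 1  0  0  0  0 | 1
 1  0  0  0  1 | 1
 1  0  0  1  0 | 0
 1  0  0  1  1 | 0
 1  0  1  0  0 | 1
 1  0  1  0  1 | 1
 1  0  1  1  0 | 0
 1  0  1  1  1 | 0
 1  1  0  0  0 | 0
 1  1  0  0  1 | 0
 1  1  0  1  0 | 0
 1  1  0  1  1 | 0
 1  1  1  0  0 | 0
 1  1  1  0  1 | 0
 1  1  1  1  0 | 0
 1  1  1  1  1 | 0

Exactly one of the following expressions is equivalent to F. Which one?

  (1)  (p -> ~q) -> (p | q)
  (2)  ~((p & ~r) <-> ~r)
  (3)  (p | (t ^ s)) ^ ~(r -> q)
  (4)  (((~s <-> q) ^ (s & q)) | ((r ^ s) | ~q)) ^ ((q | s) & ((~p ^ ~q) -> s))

4

(1) disagrees with F on (0,0,0,0,0) (formula → 0, table → 1); rule it out.
(2) disagrees with F on (0,0,0,1,0) (formula → 1, table → 0); rule it out.
(3) disagrees with F on (0,0,0,0,0) (formula → 0, table → 1); rule it out.
That leaves (4). Evaluating it on every row reproduces the table of F exactly.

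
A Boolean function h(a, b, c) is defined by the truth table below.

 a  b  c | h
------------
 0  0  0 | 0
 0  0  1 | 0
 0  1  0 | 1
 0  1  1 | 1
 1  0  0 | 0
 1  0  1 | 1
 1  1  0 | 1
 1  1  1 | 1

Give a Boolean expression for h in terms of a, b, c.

There are just 3 zero rows: (0,0,0), (0,0,1), (1,0,0). Their minterms are ¬a·¬b·¬c, ¬a·¬b·c, a·¬b·¬c; the OR of those covers precisely the 0-outputs, and negating it yields h.

h(a, b, c) = ¬((((¬a ∧ ¬b) ∧ ¬c) ∨ ((¬a ∧ ¬b) ∧ c)) ∨ ((a ∧ ¬b) ∧ ¬c))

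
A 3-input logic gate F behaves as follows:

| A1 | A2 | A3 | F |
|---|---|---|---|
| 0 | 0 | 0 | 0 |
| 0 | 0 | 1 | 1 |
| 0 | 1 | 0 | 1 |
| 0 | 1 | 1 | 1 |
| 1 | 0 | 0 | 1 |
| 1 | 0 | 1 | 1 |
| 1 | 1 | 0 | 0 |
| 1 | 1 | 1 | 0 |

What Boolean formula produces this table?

There are just 3 zero rows: (0,0,0), (1,1,0), (1,1,1). Their minterms are ¬A1·¬A2·¬A3, A1·A2·¬A3, A1·A2·A3; the OR of those covers precisely the 0-outputs, and negating it yields F.

F(A1, A2, A3) = ~((((~A1 & ~A2) & ~A3) | ((A1 & A2) & ~A3)) | ((A1 & A2) & A3))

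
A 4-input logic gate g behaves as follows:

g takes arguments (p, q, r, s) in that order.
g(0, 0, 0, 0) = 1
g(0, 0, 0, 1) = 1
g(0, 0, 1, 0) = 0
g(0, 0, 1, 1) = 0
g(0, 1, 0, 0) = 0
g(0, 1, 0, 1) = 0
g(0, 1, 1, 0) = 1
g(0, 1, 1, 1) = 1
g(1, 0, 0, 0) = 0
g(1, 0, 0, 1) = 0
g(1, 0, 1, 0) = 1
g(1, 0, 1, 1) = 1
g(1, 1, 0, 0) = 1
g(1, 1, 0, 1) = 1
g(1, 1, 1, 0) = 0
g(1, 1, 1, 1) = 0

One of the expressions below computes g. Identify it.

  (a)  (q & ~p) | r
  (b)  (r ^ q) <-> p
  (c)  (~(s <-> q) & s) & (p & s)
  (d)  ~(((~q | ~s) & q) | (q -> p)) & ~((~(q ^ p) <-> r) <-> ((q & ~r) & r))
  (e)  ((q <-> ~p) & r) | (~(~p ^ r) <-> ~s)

b

(a): at (0,0,0,0) it gives 0, but g = 1 — eliminated.
(c): at (0,0,0,0) it gives 0, but g = 1 — eliminated.
(d): at (0,0,0,0) it gives 0, but g = 1 — eliminated.
(e): at (0,0,0,0) it gives 0, but g = 1 — eliminated.
(b) is the remaining candidate, and it agrees with g on all 16 inputs.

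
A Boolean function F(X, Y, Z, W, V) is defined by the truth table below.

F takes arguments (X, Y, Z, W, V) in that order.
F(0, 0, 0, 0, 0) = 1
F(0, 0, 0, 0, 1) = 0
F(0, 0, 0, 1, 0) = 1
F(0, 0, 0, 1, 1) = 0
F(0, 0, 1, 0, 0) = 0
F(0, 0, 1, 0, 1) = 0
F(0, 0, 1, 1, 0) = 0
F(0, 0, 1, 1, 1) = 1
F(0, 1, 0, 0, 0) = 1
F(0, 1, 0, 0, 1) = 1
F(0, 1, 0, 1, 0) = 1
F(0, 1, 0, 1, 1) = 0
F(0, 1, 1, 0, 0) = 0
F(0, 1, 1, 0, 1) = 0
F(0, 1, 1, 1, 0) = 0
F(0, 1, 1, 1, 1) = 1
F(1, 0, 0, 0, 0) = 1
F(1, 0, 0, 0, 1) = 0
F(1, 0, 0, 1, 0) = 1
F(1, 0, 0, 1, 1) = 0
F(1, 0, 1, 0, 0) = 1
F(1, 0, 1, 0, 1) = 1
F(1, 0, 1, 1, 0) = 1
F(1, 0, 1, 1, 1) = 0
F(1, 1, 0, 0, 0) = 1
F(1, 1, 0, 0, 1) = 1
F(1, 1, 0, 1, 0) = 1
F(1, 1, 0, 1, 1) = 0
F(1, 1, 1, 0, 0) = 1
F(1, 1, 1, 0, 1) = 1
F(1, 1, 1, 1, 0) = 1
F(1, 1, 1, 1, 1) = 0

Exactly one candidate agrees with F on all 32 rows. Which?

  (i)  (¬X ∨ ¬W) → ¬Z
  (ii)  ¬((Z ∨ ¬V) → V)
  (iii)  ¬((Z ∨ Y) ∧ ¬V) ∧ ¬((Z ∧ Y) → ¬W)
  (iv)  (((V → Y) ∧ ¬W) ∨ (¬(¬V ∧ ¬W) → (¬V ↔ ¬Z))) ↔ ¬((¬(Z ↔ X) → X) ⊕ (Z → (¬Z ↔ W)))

iv

(i): at (0,0,0,0,1) it gives 1, but F = 0 — eliminated.
(ii): at (0,0,1,0,0) it gives 1, but F = 0 — eliminated.
(iii): at (0,0,0,0,0) it gives 0, but F = 1 — eliminated.
Only (iv) survives; checking it on all 32 rows confirms it matches F.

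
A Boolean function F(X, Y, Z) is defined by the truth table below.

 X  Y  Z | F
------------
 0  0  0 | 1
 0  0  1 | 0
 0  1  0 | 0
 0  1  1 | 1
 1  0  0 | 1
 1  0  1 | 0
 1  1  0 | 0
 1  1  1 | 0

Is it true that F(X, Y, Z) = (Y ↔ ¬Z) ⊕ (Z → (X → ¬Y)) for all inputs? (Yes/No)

Evaluate (Y ↔ ¬Z) ⊕ (Z → (X → ¬Y)) on each row and compare to F:
  X=0, Y=0, Z=0: formula gives 1, F = 1 ✓
  X=0, Y=0, Z=1: formula gives 0, F = 0 ✓
  X=0, Y=1, Z=0: formula gives 0, F = 0 ✓
  X=0, Y=1, Z=1: formula gives 1, F = 1 ✓
  X=1, Y=0, Z=0: formula gives 1, F = 1 ✓
  …and likewise for the remaining 3 rows.
Every row agrees, so the formula is equivalent.

Yes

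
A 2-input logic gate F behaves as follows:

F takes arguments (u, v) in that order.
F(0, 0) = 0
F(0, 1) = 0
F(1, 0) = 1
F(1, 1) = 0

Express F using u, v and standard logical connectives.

Only row (1,0) gives 1. That row's minterm u·¬v is F directly.

F(u, v) = u and not v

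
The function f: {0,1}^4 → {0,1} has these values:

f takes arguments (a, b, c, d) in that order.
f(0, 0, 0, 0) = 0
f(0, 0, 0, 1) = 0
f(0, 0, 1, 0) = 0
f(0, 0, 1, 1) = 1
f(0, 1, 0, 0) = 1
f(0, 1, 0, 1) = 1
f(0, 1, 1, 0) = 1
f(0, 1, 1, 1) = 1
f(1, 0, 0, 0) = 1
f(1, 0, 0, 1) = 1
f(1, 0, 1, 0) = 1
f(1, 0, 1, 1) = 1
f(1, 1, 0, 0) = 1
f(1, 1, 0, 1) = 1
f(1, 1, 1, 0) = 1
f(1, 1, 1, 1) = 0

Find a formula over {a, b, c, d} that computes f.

There are just 4 zero rows: (0,0,0,0), (0,0,0,1), (0,0,1,0), (1,1,1,1). Their minterms are ¬a·¬b·¬c·¬d, ¬a·¬b·¬c·d, ¬a·¬b·c·¬d, a·b·c·d; the OR of those covers precisely the 0-outputs, and negating it yields f.

f(a, b, c, d) = ¬((((((¬a ∧ ¬b) ∧ ¬c) ∧ ¬d) ∨ (((¬a ∧ ¬b) ∧ ¬c) ∧ d)) ∨ (((¬a ∧ ¬b) ∧ c) ∧ ¬d)) ∨ (((a ∧ b) ∧ c) ∧ d))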